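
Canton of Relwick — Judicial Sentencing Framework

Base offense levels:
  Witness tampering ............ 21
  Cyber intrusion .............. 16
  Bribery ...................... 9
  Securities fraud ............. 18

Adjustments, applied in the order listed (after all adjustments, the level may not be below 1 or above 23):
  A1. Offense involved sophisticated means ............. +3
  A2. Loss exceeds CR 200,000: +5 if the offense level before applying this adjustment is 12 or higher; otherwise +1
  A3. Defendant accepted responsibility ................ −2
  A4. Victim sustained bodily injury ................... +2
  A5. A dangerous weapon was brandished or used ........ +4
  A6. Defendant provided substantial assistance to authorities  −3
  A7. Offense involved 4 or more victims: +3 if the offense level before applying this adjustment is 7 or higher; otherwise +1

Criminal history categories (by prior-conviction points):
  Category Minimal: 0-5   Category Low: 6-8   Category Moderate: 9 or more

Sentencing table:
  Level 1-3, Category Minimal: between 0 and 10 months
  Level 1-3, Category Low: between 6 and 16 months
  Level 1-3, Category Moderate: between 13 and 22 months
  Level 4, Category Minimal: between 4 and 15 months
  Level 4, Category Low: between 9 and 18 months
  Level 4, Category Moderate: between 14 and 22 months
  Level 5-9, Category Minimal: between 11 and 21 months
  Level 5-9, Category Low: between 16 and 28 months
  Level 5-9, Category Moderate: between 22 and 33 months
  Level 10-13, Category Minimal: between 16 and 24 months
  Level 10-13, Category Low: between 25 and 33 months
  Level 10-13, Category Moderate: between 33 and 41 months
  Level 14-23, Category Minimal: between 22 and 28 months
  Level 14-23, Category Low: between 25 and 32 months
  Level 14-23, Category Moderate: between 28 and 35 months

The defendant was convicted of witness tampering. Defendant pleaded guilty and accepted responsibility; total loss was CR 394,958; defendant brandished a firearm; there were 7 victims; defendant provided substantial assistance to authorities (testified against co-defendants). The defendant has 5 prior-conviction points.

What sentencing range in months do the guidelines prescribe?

22-28 months

Base offense level for witness tampering: 21.
A1 does not apply.
A2 applies (level before this adjustment is 21 ≥ 12, so +5): 21 + 5 = 26.
A3 applies: 26 − 2 = 24.
A4 does not apply.
A5 applies: 24 + 4 = 28.
A6 applies: 28 − 3 = 25.
A7 applies (level before this adjustment is 25 ≥ 7, so +3): 25 + 3 = 28.
Level 28 exceeds the maximum of 23; capped at 23.
Final offense level: 23.
Criminal history: 5 prior points → Category Minimal (0-5).
Level 23 falls in the 14-23 band.
Grid: Level 14-23 × Category Minimal = 22-28 months.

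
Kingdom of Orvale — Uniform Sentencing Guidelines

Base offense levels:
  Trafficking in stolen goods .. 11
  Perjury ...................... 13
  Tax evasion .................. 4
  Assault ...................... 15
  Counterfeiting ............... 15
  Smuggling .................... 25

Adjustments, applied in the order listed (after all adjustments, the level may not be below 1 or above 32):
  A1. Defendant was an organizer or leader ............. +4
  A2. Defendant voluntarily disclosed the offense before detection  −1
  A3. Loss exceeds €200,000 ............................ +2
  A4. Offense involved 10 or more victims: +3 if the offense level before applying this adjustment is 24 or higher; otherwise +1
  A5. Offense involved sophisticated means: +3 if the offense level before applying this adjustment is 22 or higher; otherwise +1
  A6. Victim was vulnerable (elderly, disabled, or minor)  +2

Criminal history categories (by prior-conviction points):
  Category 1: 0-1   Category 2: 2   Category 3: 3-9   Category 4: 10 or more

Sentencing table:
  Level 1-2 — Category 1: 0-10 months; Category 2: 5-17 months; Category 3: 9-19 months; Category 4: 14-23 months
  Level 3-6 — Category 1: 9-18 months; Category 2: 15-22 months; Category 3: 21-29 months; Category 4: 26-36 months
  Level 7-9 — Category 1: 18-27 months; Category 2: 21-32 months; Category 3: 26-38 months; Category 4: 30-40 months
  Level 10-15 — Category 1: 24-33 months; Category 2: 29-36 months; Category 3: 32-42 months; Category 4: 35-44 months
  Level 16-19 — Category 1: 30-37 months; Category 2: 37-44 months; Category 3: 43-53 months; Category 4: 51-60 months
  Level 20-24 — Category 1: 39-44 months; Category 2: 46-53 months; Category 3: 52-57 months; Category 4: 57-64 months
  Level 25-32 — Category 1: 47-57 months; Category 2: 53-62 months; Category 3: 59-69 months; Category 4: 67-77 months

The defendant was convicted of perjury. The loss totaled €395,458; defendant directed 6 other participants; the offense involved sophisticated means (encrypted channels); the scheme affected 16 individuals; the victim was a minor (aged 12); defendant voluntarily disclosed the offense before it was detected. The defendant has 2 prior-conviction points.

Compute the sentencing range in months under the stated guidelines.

46-53 months

Base offense level for perjury: 13.
A1 applies: 13 + 4 = 17.
A2 applies: 17 − 1 = 16.
A3 applies: 16 + 2 = 18.
A4 applies (level before this adjustment is 18 < 24, so +1): 18 + 1 = 19.
A5 applies (level before this adjustment is 19 < 22, so +1): 19 + 1 = 20.
A6 applies: 20 + 2 = 22.
Final offense level: 22.
Criminal history: 2 prior points → Category 2 (2).
Level 22 falls in the 20-24 band.
Grid: Level 20-24 × Category 2 = 46-53 months.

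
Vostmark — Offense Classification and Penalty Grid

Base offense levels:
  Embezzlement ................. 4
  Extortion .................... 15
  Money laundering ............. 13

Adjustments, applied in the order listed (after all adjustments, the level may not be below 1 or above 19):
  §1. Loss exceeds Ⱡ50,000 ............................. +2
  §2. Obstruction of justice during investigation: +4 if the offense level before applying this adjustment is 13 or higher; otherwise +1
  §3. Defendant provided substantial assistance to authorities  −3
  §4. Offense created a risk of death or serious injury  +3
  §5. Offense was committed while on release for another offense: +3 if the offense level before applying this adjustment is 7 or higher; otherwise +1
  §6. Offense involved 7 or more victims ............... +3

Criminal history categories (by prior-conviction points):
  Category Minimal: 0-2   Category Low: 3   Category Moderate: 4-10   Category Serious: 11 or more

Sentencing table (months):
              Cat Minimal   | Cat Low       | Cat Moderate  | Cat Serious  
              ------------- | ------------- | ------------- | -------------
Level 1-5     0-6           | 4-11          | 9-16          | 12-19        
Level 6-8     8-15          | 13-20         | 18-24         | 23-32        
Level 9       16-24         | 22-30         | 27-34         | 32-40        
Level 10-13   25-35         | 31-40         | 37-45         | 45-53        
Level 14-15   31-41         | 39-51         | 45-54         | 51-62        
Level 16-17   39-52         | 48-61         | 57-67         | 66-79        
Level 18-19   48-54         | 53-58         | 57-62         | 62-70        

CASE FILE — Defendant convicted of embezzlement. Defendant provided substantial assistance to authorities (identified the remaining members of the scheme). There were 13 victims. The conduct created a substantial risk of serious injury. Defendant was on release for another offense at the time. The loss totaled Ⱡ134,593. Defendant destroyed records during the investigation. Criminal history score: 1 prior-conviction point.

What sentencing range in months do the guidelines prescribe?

25-35 months

Base offense level for embezzlement: 4.
§1 applies: 4 + 2 = 6.
§2 applies (level before this adjustment is 6 < 13, so +1): 6 + 1 = 7.
§3 applies: 7 − 3 = 4.
§4 applies: 4 + 3 = 7.
§5 applies (level before this adjustment is 7 ≥ 7, so +3): 7 + 3 = 10.
§6 applies: 10 + 3 = 13.
Final offense level: 13.
Criminal history: 1 prior point → Category Minimal (0-2).
Level 13 falls in the 10-13 band.
Grid: Level 10-13 × Category Minimal = 25-35 months.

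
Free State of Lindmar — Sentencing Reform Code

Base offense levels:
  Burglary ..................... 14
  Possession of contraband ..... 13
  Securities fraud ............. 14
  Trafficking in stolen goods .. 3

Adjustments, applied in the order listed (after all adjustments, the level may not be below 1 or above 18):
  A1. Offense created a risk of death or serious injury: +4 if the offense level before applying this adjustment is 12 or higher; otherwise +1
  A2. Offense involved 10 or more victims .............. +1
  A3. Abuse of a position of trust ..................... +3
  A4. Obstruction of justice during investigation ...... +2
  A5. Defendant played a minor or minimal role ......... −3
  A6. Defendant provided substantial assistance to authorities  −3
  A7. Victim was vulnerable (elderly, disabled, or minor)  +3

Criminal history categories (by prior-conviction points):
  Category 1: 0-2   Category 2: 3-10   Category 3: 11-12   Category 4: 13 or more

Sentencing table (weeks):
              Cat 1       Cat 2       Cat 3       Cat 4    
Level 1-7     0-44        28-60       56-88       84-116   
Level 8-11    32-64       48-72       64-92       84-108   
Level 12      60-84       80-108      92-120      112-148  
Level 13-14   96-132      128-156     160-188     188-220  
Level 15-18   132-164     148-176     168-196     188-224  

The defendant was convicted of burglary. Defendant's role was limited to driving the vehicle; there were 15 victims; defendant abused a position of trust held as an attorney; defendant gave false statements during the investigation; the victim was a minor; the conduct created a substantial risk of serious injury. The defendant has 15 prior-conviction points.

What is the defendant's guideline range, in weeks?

188-224 weeks

Base offense level for burglary: 14.
A1 applies (level before this adjustment is 14 ≥ 12, so +4): 14 + 4 = 18.
A2 applies: 18 + 1 = 19.
A3 applies: 19 + 3 = 22.
A4 applies: 22 + 2 = 24.
A5 applies: 24 − 3 = 21.
A6 does not apply.
A7 applies: 21 + 3 = 24.
Level 24 exceeds the maximum of 18; capped at 18.
Final offense level: 18.
Criminal history: 15 prior points → Category 4 (13+).
Level 18 falls in the 15-18 band.
Grid: Level 15-18 × Category 4 = 188-224 weeks.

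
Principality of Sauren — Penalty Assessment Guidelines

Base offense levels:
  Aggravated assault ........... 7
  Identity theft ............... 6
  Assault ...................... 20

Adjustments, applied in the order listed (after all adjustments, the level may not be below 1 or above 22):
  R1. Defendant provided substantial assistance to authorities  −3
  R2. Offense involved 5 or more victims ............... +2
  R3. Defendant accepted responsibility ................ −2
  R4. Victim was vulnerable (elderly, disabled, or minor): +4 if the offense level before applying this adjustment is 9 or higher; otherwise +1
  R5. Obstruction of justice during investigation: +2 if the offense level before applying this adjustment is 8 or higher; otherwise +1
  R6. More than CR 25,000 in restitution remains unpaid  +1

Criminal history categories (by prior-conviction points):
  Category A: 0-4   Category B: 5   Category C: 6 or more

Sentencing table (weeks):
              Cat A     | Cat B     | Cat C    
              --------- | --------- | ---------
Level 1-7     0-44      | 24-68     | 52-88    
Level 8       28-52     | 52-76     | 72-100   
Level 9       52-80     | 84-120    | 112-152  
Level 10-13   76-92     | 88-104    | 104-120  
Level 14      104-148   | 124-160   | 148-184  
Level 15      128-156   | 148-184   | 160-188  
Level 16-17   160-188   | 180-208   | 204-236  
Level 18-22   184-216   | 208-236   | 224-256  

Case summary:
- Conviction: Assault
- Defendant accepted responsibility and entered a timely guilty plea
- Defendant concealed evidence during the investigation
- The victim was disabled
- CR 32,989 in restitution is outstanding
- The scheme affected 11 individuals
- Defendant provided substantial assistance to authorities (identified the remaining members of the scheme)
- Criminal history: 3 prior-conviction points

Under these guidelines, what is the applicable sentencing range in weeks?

184-216 weeks

Base offense level for assault: 20.
R1 applies: 20 − 3 = 17.
R2 applies: 17 + 2 = 19.
R3 applies: 19 − 2 = 17.
R4 applies (level before this adjustment is 17 ≥ 9, so +4): 17 + 4 = 21.
R5 applies (level before this adjustment is 21 ≥ 8, so +2): 21 + 2 = 23.
R6 applies: 23 + 1 = 24.
Level 24 exceeds the maximum of 22; capped at 22.
Final offense level: 22.
Criminal history: 3 prior points → Category A (0-4).
Level 22 falls in the 18-22 band.
Grid: Level 18-22 × Category A = 184-216 weeks.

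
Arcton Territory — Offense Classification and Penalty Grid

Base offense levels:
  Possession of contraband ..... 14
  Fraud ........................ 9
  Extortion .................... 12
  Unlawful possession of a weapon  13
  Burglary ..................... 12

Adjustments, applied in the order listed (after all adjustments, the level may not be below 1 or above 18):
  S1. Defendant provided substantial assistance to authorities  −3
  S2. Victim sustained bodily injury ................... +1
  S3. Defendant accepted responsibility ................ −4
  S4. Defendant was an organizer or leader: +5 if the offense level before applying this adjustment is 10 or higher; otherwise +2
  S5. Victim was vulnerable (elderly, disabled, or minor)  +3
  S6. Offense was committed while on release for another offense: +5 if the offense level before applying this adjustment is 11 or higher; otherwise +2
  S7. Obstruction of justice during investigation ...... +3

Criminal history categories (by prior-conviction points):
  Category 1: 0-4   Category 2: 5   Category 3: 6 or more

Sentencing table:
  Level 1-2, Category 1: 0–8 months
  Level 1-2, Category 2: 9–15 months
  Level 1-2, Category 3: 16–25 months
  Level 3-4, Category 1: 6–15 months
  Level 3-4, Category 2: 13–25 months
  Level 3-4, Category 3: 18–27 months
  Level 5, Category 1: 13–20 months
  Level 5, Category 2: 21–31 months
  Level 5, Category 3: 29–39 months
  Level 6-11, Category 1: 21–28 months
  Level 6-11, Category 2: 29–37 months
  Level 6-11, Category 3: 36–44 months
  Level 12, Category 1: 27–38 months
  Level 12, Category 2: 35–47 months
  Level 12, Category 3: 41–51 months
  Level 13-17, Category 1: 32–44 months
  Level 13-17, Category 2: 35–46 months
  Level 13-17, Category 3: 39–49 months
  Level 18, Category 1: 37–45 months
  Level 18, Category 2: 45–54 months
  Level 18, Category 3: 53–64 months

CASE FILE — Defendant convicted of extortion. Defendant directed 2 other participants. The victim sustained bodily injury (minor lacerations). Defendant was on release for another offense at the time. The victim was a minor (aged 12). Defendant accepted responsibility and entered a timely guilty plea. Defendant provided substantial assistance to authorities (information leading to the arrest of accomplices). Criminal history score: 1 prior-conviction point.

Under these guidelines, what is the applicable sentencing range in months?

Base offense level for extortion: 12.
S1 applies: 12 − 3 = 9.
S2 applies: 9 + 1 = 10.
S3 applies: 10 − 4 = 6.
S4 applies (level before this adjustment is 6 < 10, so +2): 6 + 2 = 8.
S5 applies: 8 + 3 = 11.
S6 applies (level before this adjustment is 11 ≥ 11, so +5): 11 + 5 = 16.
S7 does not apply.
Final offense level: 16.
Criminal history: 1 prior point → Category 1 (0-4).
Level 16 falls in the 13-17 band.
Grid: Level 13-17 × Category 1 = 32-44 months.

32-44 months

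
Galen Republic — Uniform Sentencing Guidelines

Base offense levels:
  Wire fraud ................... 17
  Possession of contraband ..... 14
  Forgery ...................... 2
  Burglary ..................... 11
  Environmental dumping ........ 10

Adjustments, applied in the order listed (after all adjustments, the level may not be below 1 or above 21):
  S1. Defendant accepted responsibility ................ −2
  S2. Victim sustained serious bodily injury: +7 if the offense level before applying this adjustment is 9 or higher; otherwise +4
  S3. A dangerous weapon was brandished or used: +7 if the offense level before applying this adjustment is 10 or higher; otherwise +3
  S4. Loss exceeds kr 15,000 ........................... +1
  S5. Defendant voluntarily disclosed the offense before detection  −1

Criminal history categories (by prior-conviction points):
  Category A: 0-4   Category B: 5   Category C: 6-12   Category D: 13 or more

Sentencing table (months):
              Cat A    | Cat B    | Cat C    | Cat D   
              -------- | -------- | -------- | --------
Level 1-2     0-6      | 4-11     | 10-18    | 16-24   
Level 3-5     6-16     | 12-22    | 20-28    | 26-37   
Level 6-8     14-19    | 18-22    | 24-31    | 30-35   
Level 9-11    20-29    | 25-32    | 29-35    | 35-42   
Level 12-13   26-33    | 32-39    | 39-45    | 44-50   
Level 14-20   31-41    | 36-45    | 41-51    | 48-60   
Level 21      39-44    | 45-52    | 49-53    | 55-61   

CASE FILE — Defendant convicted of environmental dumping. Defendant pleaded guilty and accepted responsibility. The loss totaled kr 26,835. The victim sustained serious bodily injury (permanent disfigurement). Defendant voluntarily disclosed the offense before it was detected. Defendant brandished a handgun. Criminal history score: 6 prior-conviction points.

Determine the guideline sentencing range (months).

Base offense level for environmental dumping: 10.
S1 applies: 10 − 2 = 8.
S2 applies (level before this adjustment is 8 < 9, so +4): 8 + 4 = 12.
S3 applies (level before this adjustment is 12 ≥ 10, so +7): 12 + 7 = 19.
S4 applies: 19 + 1 = 20.
S5 applies: 20 − 1 = 19.
Final offense level: 19.
Criminal history: 6 prior points → Category C (6-12).
Level 19 falls in the 14-20 band.
Grid: Level 14-20 × Category C = 41-51 months.

41-51 months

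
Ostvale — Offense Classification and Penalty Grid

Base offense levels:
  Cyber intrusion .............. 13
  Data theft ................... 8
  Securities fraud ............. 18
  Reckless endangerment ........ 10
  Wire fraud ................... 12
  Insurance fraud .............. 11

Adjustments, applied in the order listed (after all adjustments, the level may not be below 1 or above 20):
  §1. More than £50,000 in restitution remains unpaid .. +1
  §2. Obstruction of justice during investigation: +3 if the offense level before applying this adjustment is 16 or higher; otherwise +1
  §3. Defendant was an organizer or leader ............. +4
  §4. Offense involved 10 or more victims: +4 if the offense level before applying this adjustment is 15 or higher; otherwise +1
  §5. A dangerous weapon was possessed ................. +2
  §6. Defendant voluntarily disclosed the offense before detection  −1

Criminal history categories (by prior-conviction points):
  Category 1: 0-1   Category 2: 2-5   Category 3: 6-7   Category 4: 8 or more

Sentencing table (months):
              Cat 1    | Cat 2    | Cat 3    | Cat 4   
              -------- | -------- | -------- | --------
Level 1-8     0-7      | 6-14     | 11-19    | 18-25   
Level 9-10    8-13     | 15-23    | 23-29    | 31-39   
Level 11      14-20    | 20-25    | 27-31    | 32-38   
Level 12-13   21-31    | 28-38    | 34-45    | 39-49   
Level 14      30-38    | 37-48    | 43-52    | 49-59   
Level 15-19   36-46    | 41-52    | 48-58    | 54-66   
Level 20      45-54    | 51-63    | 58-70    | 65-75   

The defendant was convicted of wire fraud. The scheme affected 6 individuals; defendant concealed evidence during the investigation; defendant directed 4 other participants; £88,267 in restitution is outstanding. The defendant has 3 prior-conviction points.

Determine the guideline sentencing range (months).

41-52 months

Base offense level for wire fraud: 12.
§1 applies: 12 + 1 = 13.
§2 applies (level before this adjustment is 13 < 16, so +1): 13 + 1 = 14.
§3 applies: 14 + 4 = 18.
§6 does not apply.
Final offense level: 18.
Criminal history: 3 prior points → Category 2 (2-5).
Level 18 falls in the 15-19 band.
Grid: Level 15-19 × Category 2 = 41-52 months.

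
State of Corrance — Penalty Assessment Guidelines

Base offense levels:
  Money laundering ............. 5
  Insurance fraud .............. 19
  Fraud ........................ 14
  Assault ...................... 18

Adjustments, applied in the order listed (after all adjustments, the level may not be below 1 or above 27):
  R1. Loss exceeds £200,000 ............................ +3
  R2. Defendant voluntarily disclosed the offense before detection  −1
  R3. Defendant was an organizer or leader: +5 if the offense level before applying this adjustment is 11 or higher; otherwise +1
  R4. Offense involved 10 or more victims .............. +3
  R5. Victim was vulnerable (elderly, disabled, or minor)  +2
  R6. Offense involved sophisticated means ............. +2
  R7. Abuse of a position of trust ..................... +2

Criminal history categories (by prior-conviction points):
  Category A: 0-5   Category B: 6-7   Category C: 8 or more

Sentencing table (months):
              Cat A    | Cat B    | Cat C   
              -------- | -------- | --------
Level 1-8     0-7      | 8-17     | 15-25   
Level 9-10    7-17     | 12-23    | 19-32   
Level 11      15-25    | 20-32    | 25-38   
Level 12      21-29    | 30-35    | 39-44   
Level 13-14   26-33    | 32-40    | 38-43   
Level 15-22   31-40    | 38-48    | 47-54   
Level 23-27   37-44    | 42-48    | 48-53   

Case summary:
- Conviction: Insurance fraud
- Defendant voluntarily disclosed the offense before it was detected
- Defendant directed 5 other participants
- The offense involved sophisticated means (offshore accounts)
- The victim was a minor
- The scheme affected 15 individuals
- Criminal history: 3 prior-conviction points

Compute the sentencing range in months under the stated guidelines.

37-44 months

Base offense level for insurance fraud: 19.
R1 does not apply.
R2 applies: 19 − 1 = 18.
R3 applies (level before this adjustment is 18 ≥ 11, so +5): 18 + 5 = 23.
R4 applies: 23 + 3 = 26.
R5 applies: 26 + 2 = 28.
R6 applies: 28 + 2 = 30.
R7 does not apply.
Level 30 exceeds the maximum of 27; capped at 27.
Final offense level: 27.
Criminal history: 3 prior points → Category A (0-5).
Level 27 falls in the 23-27 band.
Grid: Level 23-27 × Category A = 37-44 months.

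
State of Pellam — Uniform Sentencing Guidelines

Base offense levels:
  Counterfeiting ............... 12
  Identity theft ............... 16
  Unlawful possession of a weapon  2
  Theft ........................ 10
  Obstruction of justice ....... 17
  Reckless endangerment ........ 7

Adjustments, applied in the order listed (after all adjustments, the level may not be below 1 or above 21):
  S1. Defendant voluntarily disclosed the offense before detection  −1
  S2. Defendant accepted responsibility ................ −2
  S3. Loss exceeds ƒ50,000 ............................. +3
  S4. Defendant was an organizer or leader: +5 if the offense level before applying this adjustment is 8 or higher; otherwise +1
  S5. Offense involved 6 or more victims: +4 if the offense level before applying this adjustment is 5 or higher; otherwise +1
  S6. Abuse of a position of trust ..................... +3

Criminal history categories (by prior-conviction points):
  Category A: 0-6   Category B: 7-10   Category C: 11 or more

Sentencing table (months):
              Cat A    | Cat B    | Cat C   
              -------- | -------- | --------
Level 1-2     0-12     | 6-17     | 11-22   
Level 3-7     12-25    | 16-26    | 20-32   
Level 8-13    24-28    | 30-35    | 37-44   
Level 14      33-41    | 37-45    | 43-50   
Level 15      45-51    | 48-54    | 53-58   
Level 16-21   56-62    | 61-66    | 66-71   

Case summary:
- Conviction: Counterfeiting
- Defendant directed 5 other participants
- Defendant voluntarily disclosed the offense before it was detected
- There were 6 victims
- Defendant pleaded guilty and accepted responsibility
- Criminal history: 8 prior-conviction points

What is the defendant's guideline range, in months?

61-66 months

Base offense level for counterfeiting: 12.
S1 applies: 12 − 1 = 11.
S2 applies: 11 − 2 = 9.
S4 applies (level before this adjustment is 9 ≥ 8, so +5): 9 + 5 = 14.
S5 applies (level before this adjustment is 14 ≥ 5, so +4): 14 + 4 = 18.
S6 does not apply.
Final offense level: 18.
Criminal history: 8 prior points → Category B (7-10).
Level 18 falls in the 16-21 band.
Grid: Level 16-21 × Category B = 61-66 months.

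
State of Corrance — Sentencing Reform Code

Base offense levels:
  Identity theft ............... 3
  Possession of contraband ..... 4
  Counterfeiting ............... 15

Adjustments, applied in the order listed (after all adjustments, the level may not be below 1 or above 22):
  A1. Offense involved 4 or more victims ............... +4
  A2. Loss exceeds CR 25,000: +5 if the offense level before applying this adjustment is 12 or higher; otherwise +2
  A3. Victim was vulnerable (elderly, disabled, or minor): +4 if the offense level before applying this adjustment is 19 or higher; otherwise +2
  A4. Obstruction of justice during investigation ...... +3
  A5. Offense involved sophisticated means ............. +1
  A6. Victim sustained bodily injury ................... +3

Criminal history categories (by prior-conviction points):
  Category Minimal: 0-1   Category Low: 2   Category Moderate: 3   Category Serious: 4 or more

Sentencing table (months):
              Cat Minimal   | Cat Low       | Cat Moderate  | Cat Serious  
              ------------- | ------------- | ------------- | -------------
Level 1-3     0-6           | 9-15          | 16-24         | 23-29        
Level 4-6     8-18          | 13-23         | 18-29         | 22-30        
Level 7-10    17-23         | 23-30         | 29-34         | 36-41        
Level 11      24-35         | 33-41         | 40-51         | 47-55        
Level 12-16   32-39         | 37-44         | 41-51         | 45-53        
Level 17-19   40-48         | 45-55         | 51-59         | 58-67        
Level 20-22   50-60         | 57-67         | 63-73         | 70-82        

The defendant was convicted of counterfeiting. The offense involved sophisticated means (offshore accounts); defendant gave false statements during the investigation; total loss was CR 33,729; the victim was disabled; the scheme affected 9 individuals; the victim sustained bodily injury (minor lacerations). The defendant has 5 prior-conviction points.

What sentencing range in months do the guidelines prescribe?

Base offense level for counterfeiting: 15.
A1 applies: 15 + 4 = 19.
A2 applies (level before this adjustment is 19 ≥ 12, so +5): 19 + 5 = 24.
A3 applies (level before this adjustment is 24 ≥ 19, so +4): 24 + 4 = 28.
A4 applies: 28 + 3 = 31.
A5 applies: 31 + 1 = 32.
A6 applies: 32 + 3 = 35.
Level 35 exceeds the maximum of 22; capped at 22.
Final offense level: 22.
Criminal history: 5 prior points → Category Serious (4+).
Level 22 falls in the 20-22 band.
Grid: Level 20-22 × Category Serious = 70-82 months.

70-82 months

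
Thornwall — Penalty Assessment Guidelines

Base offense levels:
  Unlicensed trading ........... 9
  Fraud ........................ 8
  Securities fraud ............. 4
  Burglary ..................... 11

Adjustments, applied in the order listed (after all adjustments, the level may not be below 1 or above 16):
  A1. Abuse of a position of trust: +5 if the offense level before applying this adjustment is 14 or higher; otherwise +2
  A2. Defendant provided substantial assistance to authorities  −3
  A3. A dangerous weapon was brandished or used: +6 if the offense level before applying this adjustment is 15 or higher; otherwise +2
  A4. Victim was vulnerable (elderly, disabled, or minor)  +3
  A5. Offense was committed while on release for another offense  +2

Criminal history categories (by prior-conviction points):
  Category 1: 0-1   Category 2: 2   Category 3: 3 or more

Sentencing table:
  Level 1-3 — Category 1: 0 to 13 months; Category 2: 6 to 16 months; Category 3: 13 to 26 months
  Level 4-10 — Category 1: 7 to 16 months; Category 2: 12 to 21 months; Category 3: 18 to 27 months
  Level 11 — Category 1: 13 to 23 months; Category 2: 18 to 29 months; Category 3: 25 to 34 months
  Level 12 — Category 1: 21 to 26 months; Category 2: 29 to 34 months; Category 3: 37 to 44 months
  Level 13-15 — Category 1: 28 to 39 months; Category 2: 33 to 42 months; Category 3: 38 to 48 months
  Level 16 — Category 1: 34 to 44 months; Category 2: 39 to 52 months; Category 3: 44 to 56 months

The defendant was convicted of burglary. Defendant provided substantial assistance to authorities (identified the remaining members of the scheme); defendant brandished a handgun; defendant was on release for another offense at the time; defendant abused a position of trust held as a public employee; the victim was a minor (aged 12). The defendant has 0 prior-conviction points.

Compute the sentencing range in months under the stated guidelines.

34-44 months

Base offense level for burglary: 11.
A1 applies (level before this adjustment is 11 < 14, so +2): 11 + 2 = 13.
A2 applies: 13 − 3 = 10.
A3 applies (level before this adjustment is 10 < 15, so +2): 10 + 2 = 12.
A4 applies: 12 + 3 = 15.
A5 applies: 15 + 2 = 17.
Level 17 exceeds the maximum of 16; capped at 16.
Final offense level: 16.
Criminal history: 0 prior points → Category 1 (0-1).
Level 16 falls in the 16 band.
Grid: Level 16 × Category 1 = 34-44 months.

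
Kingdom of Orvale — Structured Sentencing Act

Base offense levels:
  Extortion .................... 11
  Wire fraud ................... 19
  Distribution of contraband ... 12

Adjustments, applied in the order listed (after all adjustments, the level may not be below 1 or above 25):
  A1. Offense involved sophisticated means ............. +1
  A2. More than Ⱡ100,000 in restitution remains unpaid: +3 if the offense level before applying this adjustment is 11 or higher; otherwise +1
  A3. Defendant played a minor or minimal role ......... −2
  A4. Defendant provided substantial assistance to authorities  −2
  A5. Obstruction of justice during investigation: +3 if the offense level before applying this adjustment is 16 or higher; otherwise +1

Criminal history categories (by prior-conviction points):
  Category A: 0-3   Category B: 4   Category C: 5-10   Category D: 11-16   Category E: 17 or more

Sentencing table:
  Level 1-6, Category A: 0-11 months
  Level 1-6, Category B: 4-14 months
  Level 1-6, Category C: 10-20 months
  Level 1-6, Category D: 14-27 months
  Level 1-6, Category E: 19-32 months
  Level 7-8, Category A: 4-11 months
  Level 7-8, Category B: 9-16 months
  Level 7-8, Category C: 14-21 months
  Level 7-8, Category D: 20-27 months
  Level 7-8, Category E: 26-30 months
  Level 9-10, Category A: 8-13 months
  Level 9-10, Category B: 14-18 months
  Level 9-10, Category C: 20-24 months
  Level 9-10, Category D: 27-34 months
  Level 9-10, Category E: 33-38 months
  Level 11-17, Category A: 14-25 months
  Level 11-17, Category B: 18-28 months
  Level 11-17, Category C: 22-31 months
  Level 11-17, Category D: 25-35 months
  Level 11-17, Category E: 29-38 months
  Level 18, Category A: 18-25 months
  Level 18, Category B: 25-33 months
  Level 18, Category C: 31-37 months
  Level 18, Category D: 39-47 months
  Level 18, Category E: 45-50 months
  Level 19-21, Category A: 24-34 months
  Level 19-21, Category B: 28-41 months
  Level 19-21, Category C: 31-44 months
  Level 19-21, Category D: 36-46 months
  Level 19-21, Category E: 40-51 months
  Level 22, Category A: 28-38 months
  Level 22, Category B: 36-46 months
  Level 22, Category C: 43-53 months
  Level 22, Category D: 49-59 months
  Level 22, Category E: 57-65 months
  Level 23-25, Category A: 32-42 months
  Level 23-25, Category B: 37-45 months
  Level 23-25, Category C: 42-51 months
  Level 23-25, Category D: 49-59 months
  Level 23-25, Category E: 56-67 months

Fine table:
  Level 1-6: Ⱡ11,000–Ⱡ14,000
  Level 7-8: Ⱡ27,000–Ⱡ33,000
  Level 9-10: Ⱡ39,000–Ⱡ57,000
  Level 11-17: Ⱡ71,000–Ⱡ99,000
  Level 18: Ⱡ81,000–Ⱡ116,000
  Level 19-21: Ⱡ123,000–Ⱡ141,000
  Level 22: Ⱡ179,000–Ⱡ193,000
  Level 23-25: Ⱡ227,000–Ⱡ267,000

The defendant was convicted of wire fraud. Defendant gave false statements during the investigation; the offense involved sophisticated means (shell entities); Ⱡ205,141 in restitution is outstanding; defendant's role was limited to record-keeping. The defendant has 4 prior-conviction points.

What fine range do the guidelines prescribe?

Ⱡ227,000–Ⱡ267,000

Base offense level for wire fraud: 19.
A1 applies: 19 + 1 = 20.
A2 applies (level before this adjustment is 20 ≥ 11, so +3): 20 + 3 = 23.
A3 applies: 23 − 2 = 21.
A4 does not apply.
A5 applies (level before this adjustment is 21 ≥ 16, so +3): 21 + 3 = 24.
Final offense level: 24.
Level 24 falls in the 23-25 band.
Fine table: Level 23-25 → Ⱡ227,000–Ⱡ267,000.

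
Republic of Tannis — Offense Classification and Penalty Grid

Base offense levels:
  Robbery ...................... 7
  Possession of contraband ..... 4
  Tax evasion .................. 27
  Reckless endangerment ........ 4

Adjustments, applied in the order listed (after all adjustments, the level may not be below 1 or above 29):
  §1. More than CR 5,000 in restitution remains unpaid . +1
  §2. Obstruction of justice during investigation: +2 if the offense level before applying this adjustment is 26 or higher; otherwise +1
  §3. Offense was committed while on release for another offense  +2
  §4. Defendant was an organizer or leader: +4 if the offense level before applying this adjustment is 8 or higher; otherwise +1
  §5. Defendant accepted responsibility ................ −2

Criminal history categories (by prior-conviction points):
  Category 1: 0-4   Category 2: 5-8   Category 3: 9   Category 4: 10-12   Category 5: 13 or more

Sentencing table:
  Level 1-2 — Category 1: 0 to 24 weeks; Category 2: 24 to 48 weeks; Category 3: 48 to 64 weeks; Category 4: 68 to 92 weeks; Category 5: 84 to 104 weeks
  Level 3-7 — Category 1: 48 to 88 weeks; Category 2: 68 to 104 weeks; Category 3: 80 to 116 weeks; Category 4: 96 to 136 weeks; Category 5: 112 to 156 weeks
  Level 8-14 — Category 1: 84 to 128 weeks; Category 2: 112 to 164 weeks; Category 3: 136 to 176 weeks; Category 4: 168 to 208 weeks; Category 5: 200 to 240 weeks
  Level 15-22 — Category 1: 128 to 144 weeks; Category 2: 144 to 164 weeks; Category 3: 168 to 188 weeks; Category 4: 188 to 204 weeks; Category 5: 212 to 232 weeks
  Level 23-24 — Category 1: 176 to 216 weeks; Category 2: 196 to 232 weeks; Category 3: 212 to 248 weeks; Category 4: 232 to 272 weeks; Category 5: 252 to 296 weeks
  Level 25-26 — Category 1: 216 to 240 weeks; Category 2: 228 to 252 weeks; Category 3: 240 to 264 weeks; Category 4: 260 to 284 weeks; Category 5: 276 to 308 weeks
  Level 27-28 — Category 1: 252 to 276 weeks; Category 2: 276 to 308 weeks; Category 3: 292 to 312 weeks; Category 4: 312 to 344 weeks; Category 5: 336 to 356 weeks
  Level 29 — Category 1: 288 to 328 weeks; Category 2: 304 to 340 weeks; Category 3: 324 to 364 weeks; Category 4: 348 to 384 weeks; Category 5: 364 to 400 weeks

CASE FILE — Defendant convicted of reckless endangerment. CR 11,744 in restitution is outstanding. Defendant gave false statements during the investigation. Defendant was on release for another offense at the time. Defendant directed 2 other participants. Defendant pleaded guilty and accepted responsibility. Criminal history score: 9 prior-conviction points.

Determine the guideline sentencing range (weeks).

136-176 weeks

Base offense level for reckless endangerment: 4.
§1 applies: 4 + 1 = 5.
§2 applies (level before this adjustment is 5 < 26, so +1): 5 + 1 = 6.
§3 applies: 6 + 2 = 8.
§4 applies (level before this adjustment is 8 ≥ 8, so +4): 8 + 4 = 12.
§5 applies: 12 − 2 = 10.
Final offense level: 10.
Criminal history: 9 prior points → Category 3 (9).
Level 10 falls in the 8-14 band.
Grid: Level 8-14 × Category 3 = 136-176 weeks.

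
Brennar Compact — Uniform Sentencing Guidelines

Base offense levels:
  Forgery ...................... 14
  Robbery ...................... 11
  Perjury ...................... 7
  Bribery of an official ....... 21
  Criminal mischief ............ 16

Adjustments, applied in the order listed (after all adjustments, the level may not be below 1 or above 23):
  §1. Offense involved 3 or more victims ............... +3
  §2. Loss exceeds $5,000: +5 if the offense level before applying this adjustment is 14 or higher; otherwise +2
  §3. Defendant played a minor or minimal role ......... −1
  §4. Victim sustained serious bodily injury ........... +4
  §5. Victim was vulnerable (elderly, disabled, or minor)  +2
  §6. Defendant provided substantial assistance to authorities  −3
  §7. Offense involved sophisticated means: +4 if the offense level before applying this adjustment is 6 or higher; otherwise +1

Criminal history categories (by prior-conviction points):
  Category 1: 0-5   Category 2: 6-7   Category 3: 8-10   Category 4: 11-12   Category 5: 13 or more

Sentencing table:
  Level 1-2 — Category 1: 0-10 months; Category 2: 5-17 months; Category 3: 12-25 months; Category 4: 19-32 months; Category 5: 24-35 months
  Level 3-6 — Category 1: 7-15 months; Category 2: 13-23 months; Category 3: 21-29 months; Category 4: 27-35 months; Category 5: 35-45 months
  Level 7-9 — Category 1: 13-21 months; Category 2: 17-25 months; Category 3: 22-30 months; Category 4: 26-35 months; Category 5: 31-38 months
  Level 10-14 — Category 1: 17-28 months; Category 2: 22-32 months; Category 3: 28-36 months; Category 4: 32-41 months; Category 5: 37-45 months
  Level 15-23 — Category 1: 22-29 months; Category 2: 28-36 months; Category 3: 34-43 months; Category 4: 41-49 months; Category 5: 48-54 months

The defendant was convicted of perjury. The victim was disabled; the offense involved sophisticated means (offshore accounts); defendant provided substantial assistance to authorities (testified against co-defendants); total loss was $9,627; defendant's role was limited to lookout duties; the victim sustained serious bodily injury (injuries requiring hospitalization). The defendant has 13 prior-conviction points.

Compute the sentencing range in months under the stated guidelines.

48-54 months

Base offense level for perjury: 7.
§2 applies (level before this adjustment is 7 < 14, so +2): 7 + 2 = 9.
§3 applies: 9 − 1 = 8.
§4 applies: 8 + 4 = 12.
§5 applies: 12 + 2 = 14.
§6 applies: 14 − 3 = 11.
§7 applies (level before this adjustment is 11 ≥ 6, so +4): 11 + 4 = 15.
Final offense level: 15.
Criminal history: 13 prior points → Category 5 (13+).
Level 15 falls in the 15-23 band.
Grid: Level 15-23 × Category 5 = 48-54 months.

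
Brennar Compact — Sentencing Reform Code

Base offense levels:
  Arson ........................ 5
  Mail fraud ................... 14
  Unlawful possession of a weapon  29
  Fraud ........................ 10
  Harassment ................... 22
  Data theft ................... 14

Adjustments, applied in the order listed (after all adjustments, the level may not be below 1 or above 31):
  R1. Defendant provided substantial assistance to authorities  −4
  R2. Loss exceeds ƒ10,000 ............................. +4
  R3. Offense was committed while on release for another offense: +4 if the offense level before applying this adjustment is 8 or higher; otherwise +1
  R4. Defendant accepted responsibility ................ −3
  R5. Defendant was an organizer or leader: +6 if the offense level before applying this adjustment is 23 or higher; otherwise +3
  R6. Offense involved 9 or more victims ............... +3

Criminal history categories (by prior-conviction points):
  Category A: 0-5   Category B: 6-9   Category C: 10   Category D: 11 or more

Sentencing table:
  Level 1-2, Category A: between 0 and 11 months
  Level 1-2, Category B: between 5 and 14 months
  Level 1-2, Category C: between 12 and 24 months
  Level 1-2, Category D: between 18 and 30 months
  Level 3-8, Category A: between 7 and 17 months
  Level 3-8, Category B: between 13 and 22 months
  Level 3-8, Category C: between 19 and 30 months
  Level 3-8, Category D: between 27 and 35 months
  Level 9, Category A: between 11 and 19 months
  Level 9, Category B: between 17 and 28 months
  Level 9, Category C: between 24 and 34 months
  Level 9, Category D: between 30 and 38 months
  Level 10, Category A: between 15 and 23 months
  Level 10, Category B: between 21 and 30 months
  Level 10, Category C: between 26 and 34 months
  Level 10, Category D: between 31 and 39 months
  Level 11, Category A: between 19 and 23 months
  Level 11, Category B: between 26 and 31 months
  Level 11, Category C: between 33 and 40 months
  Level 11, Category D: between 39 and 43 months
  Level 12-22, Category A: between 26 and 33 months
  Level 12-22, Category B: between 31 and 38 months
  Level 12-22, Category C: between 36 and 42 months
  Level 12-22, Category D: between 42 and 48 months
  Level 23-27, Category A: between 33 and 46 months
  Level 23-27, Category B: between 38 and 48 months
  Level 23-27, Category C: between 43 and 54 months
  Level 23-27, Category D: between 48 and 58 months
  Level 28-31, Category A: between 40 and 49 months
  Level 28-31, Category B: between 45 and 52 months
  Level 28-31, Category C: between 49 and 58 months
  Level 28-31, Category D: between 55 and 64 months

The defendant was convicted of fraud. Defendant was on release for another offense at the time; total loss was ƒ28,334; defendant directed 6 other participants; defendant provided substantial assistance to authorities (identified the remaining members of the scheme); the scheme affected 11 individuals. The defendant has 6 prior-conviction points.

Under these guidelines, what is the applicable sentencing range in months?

31-38 months

Base offense level for fraud: 10.
R1 applies: 10 − 4 = 6.
R2 applies: 6 + 4 = 10.
R3 applies (level before this adjustment is 10 ≥ 8, so +4): 10 + 4 = 14.
R5 applies (level before this adjustment is 14 < 23, so +3): 14 + 3 = 17.
R6 applies: 17 + 3 = 20.
Final offense level: 20.
Criminal history: 6 prior points → Category B (6-9).
Level 20 falls in the 12-22 band.
Grid: Level 12-22 × Category B = 31-38 months.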